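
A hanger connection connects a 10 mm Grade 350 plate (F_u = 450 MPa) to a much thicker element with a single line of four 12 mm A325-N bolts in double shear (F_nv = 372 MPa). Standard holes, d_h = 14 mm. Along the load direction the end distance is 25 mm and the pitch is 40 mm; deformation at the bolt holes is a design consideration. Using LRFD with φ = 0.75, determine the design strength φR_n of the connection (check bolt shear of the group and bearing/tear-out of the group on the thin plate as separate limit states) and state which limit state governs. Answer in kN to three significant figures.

252 kN (bolt shear governs)

Bolt shear: A_b = π·12²/4 = 113.1 mm²; R_n = 372 × 113.1 × 4 × 2 / 1000 = 336.6 kN → 0.75 × 336.6 = 252 kN.
Bearing (1.2 l_c t F_u ≤ 2.4 d t F_u): upper limit = 2.4·12·10·450 / 1000 = 129.6 kN.
  Edge l_c = 25 − 14/2 = 18 → r_n = 97.2 kN; interior l_c = 40 − 14 = 26 → r_n = 129.6 kN.
  R_n,bearing = 1·97.2 + 3·129.6 = 486 kN → 0.75 × 486 = 364 kN.
Bolt shear governs: 252 kN.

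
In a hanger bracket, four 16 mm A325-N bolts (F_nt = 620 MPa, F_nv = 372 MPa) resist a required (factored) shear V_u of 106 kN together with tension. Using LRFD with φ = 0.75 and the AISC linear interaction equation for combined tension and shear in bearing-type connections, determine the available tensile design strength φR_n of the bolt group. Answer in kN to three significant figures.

310 kN

A_b = π·16²/4 = 201.1 mm²; f_rv = 106 × 1000 / (4 × 201.1) = 131.8 MPa.
F'_nt = 1.3 F_nt − (F_nt / φF_nv) f_rv = 1.3·620 − (620/(0.75·372))·131.8 = 513.1 MPa, capped at F_nt → F'_nt = 513.1 MPa.
R_n = F'_nt · A_b · n = 513.1 × 201.1 × 4 / 1000 = 412.7 kN.
Design strength φR_n = 0.75 × 412.7 = 310 kN.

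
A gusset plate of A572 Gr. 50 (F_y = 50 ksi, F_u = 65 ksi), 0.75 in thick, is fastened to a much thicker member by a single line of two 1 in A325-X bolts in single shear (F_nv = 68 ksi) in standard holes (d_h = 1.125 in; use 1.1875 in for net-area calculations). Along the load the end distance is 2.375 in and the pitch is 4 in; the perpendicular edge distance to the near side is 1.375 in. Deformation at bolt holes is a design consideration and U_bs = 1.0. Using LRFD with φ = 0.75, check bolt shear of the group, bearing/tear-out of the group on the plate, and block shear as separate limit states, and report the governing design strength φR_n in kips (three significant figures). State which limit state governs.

80.1 kips (bolt shear governs)

Bolt shear: A_b = π·1²/4 = 0.7854 in²; R_n = 68 × 0.7854 × 2 × 1 = 106.8 kips → 0.75 × 106.8 = 80.1 kips.
Bearing: edge l_c = 1.812, r_n = 106 kips; interior l_c = 2.875, r_n = 117 kips; R_n = 106 + 1·117 = 223 kips → 167 kips.
Block shear: A_gv = 4.781, A_nv = 3.445, A_nt = 0.5859 in²; R_n = min(0.6F_uA_nv, 0.6F_yA_gv) + U_bs·F_u·A_nt = 172.5 kips → 129 kips.
Bolt shear governs: 80.1 kips.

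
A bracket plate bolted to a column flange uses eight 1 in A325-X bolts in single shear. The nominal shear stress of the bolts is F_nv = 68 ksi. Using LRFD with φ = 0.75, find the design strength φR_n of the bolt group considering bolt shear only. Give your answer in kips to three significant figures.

320 kips

A_b = π × 1² / 4 = 0.7854 in².
R_n = F_nv · A_b · n · n_s = 68 × 0.7854 × 8 × 1 = 427.3 kips.
Design strength φR_n = 0.75 × 427.3 = 320 kips.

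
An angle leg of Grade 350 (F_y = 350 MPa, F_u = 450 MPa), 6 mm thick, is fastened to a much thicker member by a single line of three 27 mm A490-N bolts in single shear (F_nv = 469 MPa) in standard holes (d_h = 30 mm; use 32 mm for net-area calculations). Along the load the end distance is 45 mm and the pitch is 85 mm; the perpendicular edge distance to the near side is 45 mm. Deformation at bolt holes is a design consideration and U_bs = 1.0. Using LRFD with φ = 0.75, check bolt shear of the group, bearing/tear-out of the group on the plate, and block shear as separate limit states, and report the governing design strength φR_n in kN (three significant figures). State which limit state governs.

223 kN (block shear governs)

Bolt shear: A_b = π·27²/4 = 572.6 mm²; R_n = 469 × 572.6 × 3 × 1 / 1000 = 805.6 kN → 0.75 × 805.6 = 604 kN.
Bearing: edge l_c = 30, r_n = 97.2 kN; interior l_c = 55, r_n = 175 kN; R_n = 97.2 + 2·175 = 447.1 kN → 335 kN.
Block shear: A_gv = 1290, A_nv = 810, A_nt = 174 mm²; R_n = min(0.6F_uA_nv, 0.6F_yA_gv) + U_bs·F_u·A_nt = 297 kN → 223 kN.
Block shear governs: 223 kN.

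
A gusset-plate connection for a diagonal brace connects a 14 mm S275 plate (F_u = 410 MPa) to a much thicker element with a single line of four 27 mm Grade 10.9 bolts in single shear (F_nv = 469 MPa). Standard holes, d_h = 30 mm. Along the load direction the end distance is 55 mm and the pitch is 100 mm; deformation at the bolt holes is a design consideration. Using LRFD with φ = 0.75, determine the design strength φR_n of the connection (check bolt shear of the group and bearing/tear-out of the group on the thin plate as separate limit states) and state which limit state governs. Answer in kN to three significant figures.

806 kN (bolt shear governs)

Bolt shear: A_b = π·27²/4 = 572.6 mm²; R_n = 469 × 572.6 × 4 × 1 / 1000 = 1074 kN → 0.75 × 1074 = 806 kN.
Bearing (1.2 l_c t F_u ≤ 2.4 d t F_u): upper limit = 2.4·27·14·410 / 1000 = 372 kN.
  Edge l_c = 55 − 30/2 = 40 → r_n = 275.5 kN; interior l_c = 100 − 30 = 70 → r_n = 372 kN.
  R_n,bearing = 1·275.5 + 3·372 = 1391 kN → 0.75 × 1391 = 1040 kN.
Bolt shear governs: 806 kN.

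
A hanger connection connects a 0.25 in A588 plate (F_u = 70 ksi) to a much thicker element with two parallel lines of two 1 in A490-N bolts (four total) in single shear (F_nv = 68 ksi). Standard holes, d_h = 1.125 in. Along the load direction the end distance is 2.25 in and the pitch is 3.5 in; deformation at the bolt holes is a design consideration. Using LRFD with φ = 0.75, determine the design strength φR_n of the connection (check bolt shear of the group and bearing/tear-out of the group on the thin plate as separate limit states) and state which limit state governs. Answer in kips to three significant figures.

116 kips (bearing governs)

Bolt shear: A_b = π·1²/4 = 0.7854 in²; R_n = 68 × 0.7854 × 4 × 1 = 213.6 kips → 0.75 × 213.6 = 160 kips.
Bearing (1.2 l_c t F_u ≤ 2.4 d t F_u): upper limit = 2.4·1·0.25·70 = 42 kips.
  Edge l_c = 2.25 − 1.125/2 = 1.688 → r_n = 35.44 kips; interior l_c = 3.5 − 1.125 = 2.375 → r_n = 42 kips.
  R_n,bearing = 2·35.44 + 2·42 = 154.9 kips → 0.75 × 154.9 = 116 kips.
Bearing governs: 116 kips.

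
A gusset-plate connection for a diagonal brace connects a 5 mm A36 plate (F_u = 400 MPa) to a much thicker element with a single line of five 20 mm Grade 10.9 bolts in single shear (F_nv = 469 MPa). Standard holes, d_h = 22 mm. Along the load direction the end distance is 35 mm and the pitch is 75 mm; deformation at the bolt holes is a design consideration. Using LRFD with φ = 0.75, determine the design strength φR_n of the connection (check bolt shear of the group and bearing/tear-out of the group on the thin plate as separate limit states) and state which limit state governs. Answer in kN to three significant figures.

Bolt shear: A_b = π·20²/4 = 314.2 mm²; R_n = 469 × 314.2 × 5 × 1 / 1000 = 736.7 kN → 0.75 × 736.7 = 553 kN.
Bearing (1.2 l_c t F_u ≤ 2.4 d t F_u): upper limit = 2.4·20·5·400 / 1000 = 96 kN.
  Edge l_c = 35 − 22/2 = 24 → r_n = 57.6 kN; interior l_c = 75 − 22 = 53 → r_n = 96 kN.
  R_n,bearing = 1·57.6 + 4·96 = 441.6 kN → 0.75 × 441.6 = 331 kN.
Bearing governs: 331 kN.

331 kN (bearing governs)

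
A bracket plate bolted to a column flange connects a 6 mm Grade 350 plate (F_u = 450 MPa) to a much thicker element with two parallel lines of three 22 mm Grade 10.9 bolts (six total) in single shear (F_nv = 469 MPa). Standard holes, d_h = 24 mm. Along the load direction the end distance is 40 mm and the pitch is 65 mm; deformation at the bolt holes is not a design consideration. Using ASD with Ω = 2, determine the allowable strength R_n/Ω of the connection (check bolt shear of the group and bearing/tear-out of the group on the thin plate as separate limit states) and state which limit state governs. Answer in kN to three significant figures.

Bolt shear: A_b = π·22²/4 = 380.1 mm²; R_n = 469 × 380.1 × 6 × 1 / 1000 = 1070 kN → 1070 / 2 = 535 kN.
Bearing (1.5 l_c t F_u ≤ 3.0 d t F_u): upper limit = 3.0·22·6·450 / 1000 = 178.2 kN.
  Edge l_c = 40 − 24/2 = 28 → r_n = 113.4 kN; interior l_c = 65 − 24 = 41 → r_n = 166.1 kN.
  R_n,bearing = 2·113.4 + 4·166.1 = 891 kN → 891 / 2 = 446 kN.
Bearing governs: 446 kN.

446 kN (bearing governs)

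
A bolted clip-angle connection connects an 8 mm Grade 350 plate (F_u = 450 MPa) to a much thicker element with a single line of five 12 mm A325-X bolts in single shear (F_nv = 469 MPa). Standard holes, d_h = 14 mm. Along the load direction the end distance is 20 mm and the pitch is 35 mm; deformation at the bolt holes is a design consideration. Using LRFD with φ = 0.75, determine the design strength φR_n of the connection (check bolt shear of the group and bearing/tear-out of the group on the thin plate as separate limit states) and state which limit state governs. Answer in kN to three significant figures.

199 kN (bolt shear governs)

Bolt shear: A_b = π·12²/4 = 113.1 mm²; R_n = 469 × 113.1 × 5 × 1 / 1000 = 265.2 kN → 0.75 × 265.2 = 199 kN.
Bearing (1.2 l_c t F_u ≤ 2.4 d t F_u): upper limit = 2.4·12·8·450 / 1000 = 103.7 kN.
  Edge l_c = 20 − 14/2 = 13 → r_n = 56.16 kN; interior l_c = 35 − 14 = 21 → r_n = 90.72 kN.
  R_n,bearing = 1·56.16 + 4·90.72 = 419 kN → 0.75 × 419 = 314 kN.
Bolt shear governs: 199 kN.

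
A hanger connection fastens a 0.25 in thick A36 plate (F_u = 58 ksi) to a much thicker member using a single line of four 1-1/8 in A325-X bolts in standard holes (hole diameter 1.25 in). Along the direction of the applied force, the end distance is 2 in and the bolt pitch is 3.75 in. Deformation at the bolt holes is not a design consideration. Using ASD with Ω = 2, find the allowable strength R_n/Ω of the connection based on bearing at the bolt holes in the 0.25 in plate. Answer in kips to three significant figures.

Per bolt r_n = 1.5 l_c t F_u ≤ 3.0 d t F_u; upper limit = 3.0 × 1.125 × 0.25 × 58 = 48.94 kips.
Edge bolt: l_c = 2 − 1.25/2 = 1.375 in → 1.5 × 1.375 × 0.25 × 58 = 29.91 → r_n = 29.91 kips.
Interior bolts: l_c = 3.75 − 1.25 = 2.5 in → 1.5 × 2.5 × 0.25 × 58 = 54.38 → r_n = 48.94 kips.
R_n = 1 × 29.91 + 3 × 48.94 = 176.7 kips.
Allowable strength R_n/Ω = 176.7 / 2 = 88.4 kips.

88.4 kips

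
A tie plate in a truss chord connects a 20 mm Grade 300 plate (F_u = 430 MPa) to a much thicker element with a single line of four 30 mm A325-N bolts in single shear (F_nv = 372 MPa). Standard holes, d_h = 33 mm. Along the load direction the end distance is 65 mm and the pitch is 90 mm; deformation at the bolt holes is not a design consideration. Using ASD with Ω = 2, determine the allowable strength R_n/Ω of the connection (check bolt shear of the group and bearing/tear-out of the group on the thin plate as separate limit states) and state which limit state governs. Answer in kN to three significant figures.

526 kN (bolt shear governs)

Bolt shear: A_b = π·30²/4 = 706.9 mm²; R_n = 372 × 706.9 × 4 × 1 / 1000 = 1052 kN → 1052 / 2 = 526 kN.
Bearing (1.5 l_c t F_u ≤ 3.0 d t F_u): upper limit = 3.0·30·20·430 / 1000 = 774 kN.
  Edge l_c = 65 − 33/2 = 48.5 → r_n = 625.6 kN; interior l_c = 90 − 33 = 57 → r_n = 735.3 kN.
  R_n,bearing = 1·625.6 + 3·735.3 = 2832 kN → 2832 / 2 = 1420 kN.
Bolt shear governs: 526 kN.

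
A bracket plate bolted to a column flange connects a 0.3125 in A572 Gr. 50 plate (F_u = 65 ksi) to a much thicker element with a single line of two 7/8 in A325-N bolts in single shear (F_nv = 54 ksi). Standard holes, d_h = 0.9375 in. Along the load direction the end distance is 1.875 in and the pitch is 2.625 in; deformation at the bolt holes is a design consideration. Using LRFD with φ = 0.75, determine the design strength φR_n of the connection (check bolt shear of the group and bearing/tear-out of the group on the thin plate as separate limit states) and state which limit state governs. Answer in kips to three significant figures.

Bolt shear: A_b = π·0.875²/4 = 0.6013 in²; R_n = 54 × 0.6013 × 2 × 1 = 64.94 kips → 0.75 × 64.94 = 48.7 kips.
Bearing (1.2 l_c t F_u ≤ 2.4 d t F_u): upper limit = 2.4·0.875·0.3125·65 = 42.66 kips.
  Edge l_c = 1.875 − 0.9375/2 = 1.406 → r_n = 34.28 kips; interior l_c = 2.625 − 0.9375 = 1.688 → r_n = 41.13 kips.
  R_n,bearing = 1·34.28 + 1·41.13 = 75.41 kips → 0.75 × 75.41 = 56.6 kips.
Bolt shear governs: 48.7 kips.

48.7 kips (bolt shear governs)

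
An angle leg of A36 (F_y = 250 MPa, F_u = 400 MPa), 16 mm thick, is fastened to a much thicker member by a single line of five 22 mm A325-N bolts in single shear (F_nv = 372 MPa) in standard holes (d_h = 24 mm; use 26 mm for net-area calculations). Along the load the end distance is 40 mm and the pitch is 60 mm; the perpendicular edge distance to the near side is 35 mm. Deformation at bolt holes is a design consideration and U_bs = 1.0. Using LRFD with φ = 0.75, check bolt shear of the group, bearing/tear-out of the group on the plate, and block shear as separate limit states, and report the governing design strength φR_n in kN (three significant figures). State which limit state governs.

Bolt shear: A_b = π·22²/4 = 380.1 mm²; R_n = 372 × 380.1 × 5 × 1 / 1000 = 707 kN → 0.75 × 707 = 530 kN.
Bearing: edge l_c = 28, r_n = 215 kN; interior l_c = 36, r_n = 276.5 kN; R_n = 215 + 4·276.5 = 1321 kN → 991 kN.
Block shear: A_gv = 4480, A_nv = 2608, A_nt = 352 mm²; R_n = min(0.6F_uA_nv, 0.6F_yA_gv) + U_bs·F_u·A_nt = 766.7 kN → 575 kN.
Bolt shear governs: 530 kN.

530 kN (bolt shear governs)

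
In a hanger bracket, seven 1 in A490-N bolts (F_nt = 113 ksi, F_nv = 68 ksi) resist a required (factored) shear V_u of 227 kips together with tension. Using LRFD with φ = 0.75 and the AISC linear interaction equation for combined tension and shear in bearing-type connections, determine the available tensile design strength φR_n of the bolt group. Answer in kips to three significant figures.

228 kips

A_b = π·1²/4 = 0.7854 in²; f_rv = 227 / (7 × 0.7854) = 41.29 ksi.
F'_nt = 1.3 F_nt − (F_nt / φF_nv) f_rv = 1.3·113 − (113/(0.75·68))·41.29 = 55.42 ksi, capped at F_nt → F'_nt = 55.42 ksi.
R_n = F'_nt · A_b · n = 55.42 × 0.7854 × 7 = 304.7 kips.
Design strength φR_n = 0.75 × 304.7 = 228 kips.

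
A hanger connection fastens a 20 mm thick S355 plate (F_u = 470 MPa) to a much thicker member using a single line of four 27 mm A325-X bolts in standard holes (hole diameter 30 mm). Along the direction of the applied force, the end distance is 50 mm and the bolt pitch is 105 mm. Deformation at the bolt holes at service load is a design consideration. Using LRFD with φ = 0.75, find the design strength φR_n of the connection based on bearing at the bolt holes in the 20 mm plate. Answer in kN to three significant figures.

1670 kN

Per bolt r_n = 1.2 l_c t F_u ≤ 2.4 d t F_u; upper limit = 2.4 × 27 × 20 × 470 / 1000 = 609.1 kN.
Edge bolt: l_c = 50 − 30/2 = 35 mm → 1.2 × 35 × 20 × 470 / 1000 = 394.8 → r_n = 394.8 kN.
Interior bolts: l_c = 105 − 30 = 75 mm → 1.2 × 75 × 20 × 470 / 1000 = 846 → r_n = 609.1 kN.
R_n = 1 × 394.8 + 3 × 609.1 = 2222 kN.
Design strength φR_n = 0.75 × 2222 = 1670 kN.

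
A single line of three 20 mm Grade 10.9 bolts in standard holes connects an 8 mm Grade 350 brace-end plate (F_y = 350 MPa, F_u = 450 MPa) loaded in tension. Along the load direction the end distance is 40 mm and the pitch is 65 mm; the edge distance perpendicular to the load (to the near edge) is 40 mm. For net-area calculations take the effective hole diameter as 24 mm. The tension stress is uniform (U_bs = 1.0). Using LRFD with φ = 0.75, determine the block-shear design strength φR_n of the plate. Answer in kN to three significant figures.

254 kN

Shear plane L_v = 40 + 2·65 = 170 mm; A_gv = 170 × 8 = 1360 mm².
A_nv = (170 − 2.5·24) × 8 = 880 mm².
A_nt = (40 − 0.5·24) × 8 = 224 mm².
0.6 F_u A_nv = 237.6 kN; 0.6 F_y A_gv = 285.6 kN → shear rupture governs the shear term.
R_n = 237.6 + 1.0 × 450 × 224 / 1000 = 338.4 kN.
Design strength φR_n = 0.75 × 338.4 = 254 kN.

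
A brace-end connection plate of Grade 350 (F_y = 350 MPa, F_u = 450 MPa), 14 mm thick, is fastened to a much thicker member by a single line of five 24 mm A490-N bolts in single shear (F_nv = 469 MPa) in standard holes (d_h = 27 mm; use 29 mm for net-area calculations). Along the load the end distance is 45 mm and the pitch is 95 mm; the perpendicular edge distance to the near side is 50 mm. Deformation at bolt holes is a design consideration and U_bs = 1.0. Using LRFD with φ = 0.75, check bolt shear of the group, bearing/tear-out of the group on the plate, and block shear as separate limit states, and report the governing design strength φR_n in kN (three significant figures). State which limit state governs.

Bolt shear: A_b = π·24²/4 = 452.4 mm²; R_n = 469 × 452.4 × 5 × 1 / 1000 = 1061 kN → 0.75 × 1061 = 796 kN.
Bearing: edge l_c = 31.5, r_n = 238.1 kN; interior l_c = 68, r_n = 362.9 kN; R_n = 238.1 + 4·362.9 = 1690 kN → 1270 kN.
Block shear: A_gv = 5950, A_nv = 4123, A_nt = 497 mm²; R_n = min(0.6F_uA_nv, 0.6F_yA_gv) + U_bs·F_u·A_nt = 1337 kN → 1000 kN.
Bolt shear governs: 796 kN.

796 kN (bolt shear governs)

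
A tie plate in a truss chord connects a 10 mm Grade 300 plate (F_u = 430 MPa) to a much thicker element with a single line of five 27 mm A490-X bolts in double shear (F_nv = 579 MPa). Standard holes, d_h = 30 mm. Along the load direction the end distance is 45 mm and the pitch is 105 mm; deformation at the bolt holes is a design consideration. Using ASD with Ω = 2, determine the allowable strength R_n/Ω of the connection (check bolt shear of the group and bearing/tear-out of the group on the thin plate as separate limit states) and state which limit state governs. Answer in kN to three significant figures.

Bolt shear: A_b = π·27²/4 = 572.6 mm²; R_n = 579 × 572.6 × 5 × 2 / 1000 = 3315 kN → 3315 / 2 = 1660 kN.
Bearing (1.2 l_c t F_u ≤ 2.4 d t F_u): upper limit = 2.4·27·10·430 / 1000 = 278.6 kN.
  Edge l_c = 45 − 30/2 = 30 → r_n = 154.8 kN; interior l_c = 105 − 30 = 75 → r_n = 278.6 kN.
  R_n,bearing = 1·154.8 + 4·278.6 = 1269 kN → 1269 / 2 = 635 kN.
Bearing governs: 635 kN.

635 kN (bearing governs)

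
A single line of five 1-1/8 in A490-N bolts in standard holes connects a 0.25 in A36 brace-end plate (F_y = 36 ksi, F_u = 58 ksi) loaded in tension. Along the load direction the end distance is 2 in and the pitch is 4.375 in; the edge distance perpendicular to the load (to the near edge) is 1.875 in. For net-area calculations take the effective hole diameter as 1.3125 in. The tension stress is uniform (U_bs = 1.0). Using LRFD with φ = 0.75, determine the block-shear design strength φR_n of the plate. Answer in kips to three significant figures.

92.2 kips

Shear plane L_v = 2 + 4·4.375 = 19.5 in; A_gv = 19.5 × 0.25 = 4.875 in².
A_nv = (19.5 − 4.5·1.3125) × 0.25 = 3.398 in².
A_nt = (1.875 − 0.5·1.3125) × 0.25 = 0.3047 in².
0.6 F_u A_nv = 118.3 kips; 0.6 F_y A_gv = 105.3 kips → shear yielding governs the shear term.
R_n = 105.3 + 1.0 × 58 × 0.3047 = 123 kips.
Design strength φR_n = 0.75 × 123 = 92.2 kips.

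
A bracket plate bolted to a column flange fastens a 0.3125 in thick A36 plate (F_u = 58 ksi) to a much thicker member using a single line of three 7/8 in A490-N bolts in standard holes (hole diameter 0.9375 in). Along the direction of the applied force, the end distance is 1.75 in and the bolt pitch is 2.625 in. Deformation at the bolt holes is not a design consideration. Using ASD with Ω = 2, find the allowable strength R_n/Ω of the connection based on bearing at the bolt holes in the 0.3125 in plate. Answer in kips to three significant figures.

Per bolt r_n = 1.5 l_c t F_u ≤ 3.0 d t F_u; upper limit = 3.0 × 0.875 × 0.3125 × 58 = 47.58 kips.
Edge bolt: l_c = 1.75 − 0.9375/2 = 1.281 in → 1.5 × 1.281 × 0.3125 × 58 = 34.83 → r_n = 34.83 kips.
Interior bolts: l_c = 2.625 − 0.9375 = 1.688 in → 1.5 × 1.688 × 0.3125 × 58 = 45.88 → r_n = 45.88 kips.
R_n = 1 × 34.83 + 2 × 45.88 = 126.6 kips.
Allowable strength R_n/Ω = 126.6 / 2 = 63.3 kips.

63.3 kips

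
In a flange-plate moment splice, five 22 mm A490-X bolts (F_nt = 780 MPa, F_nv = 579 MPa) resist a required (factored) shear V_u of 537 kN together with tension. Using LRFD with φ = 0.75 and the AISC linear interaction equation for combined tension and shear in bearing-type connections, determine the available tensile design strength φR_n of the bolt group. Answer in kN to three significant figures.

722 kN

A_b = π·22²/4 = 380.1 mm²; f_rv = 537 × 1000 / (5 × 380.1) = 282.5 MPa.
F'_nt = 1.3 F_nt − (F_nt / φF_nv) f_rv = 1.3·780 − (780/(0.75·579))·282.5 = 506.5 MPa, capped at F_nt → F'_nt = 506.5 MPa.
R_n = F'_nt · A_b · n = 506.5 × 380.1 × 5 / 1000 = 962.7 kN.
Design strength φR_n = 0.75 × 962.7 = 722 kN.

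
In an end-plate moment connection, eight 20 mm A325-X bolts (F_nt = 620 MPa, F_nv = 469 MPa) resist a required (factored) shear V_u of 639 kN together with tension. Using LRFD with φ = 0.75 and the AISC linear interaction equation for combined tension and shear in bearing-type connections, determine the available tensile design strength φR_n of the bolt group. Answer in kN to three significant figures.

675 kN

A_b = π·20²/4 = 314.2 mm²; f_rv = 639 × 1000 / (8 × 314.2) = 254.3 MPa.
F'_nt = 1.3 F_nt − (F_nt / φF_nv) f_rv = 1.3·620 − (620/(0.75·469))·254.3 = 357.9 MPa, capped at F_nt → F'_nt = 357.9 MPa.
R_n = F'_nt · A_b · n = 357.9 × 314.2 × 8 / 1000 = 899.4 kN.
Design strength φR_n = 0.75 × 899.4 = 675 kN.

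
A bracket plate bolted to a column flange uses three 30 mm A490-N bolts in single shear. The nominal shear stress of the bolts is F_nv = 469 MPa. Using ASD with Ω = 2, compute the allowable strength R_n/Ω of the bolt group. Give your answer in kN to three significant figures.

497 kN

A_b = π × 30² / 4 = 706.9 mm².
R_n = F_nv · A_b · n · n_s = 469 × 706.9 × 3 × 1 / 1000 = 994.5 kN.
Allowable strength R_n/Ω = 994.5 / 2 = 497 kN.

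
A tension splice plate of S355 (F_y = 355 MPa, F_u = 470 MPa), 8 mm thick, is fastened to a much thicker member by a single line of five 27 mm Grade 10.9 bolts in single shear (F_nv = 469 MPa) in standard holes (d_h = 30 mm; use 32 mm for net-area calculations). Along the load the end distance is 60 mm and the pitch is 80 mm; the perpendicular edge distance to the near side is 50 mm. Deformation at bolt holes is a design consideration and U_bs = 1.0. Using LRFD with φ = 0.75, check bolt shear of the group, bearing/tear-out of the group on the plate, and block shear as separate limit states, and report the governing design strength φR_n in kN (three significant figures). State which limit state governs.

Bolt shear: A_b = π·27²/4 = 572.6 mm²; R_n = 469 × 572.6 × 5 × 1 / 1000 = 1343 kN → 0.75 × 1343 = 1010 kN.
Bearing: edge l_c = 45, r_n = 203 kN; interior l_c = 50, r_n = 225.6 kN; R_n = 203 + 4·225.6 = 1105 kN → 829 kN.
Block shear: A_gv = 3040, A_nv = 1888, A_nt = 272 mm²; R_n = min(0.6F_uA_nv, 0.6F_yA_gv) + U_bs·F_u·A_nt = 660.3 kN → 495 kN.
Block shear governs: 495 kN.

495 kN (block shear governs)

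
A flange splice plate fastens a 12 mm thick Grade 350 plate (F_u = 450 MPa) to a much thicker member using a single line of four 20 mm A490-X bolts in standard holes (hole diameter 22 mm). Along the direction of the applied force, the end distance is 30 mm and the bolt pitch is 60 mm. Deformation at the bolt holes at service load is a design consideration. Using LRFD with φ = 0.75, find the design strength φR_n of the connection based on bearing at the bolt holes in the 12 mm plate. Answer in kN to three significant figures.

Per bolt r_n = 1.2 l_c t F_u ≤ 2.4 d t F_u; upper limit = 2.4 × 20 × 12 × 450 / 1000 = 259.2 kN.
Edge bolt: l_c = 30 − 22/2 = 19 mm → 1.2 × 19 × 12 × 450 / 1000 = 123.1 → r_n = 123.1 kN.
Interior bolts: l_c = 60 − 22 = 38 mm → 1.2 × 38 × 12 × 450 / 1000 = 246.2 → r_n = 246.2 kN.
R_n = 1 × 123.1 + 3 × 246.2 = 861.8 kN.
Design strength φR_n = 0.75 × 861.8 = 646 kN.

646 kN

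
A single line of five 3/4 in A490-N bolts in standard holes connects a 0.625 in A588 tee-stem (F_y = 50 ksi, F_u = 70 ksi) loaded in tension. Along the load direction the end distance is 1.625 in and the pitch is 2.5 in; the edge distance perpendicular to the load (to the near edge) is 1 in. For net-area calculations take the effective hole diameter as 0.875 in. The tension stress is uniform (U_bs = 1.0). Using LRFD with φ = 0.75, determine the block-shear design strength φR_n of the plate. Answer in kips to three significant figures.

170 kips

Shear plane L_v = 1.625 + 4·2.5 = 11.62 in; A_gv = 11.62 × 0.625 = 7.266 in².
A_nv = (11.62 − 4.5·0.875) × 0.625 = 4.805 in².
A_nt = (1 − 0.5·0.875) × 0.625 = 0.3516 in².
0.6 F_u A_nv = 201.8 kips; 0.6 F_y A_gv = 218 kips → shear rupture governs the shear term.
R_n = 201.8 + 1.0 × 70 × 0.3516 = 226.4 kips.
Design strength φR_n = 0.75 × 226.4 = 170 kips.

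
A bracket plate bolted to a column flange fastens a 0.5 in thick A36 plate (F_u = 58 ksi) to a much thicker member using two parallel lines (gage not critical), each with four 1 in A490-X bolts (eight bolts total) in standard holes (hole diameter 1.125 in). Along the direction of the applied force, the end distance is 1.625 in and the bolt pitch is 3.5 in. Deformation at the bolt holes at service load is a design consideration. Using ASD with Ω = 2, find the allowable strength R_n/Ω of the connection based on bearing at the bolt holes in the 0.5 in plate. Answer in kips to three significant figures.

Per bolt r_n = 1.2 l_c t F_u ≤ 2.4 d t F_u; upper limit = 2.4 × 1 × 0.5 × 58 = 69.6 kips.
Edge bolt: l_c = 1.625 − 1.125/2 = 1.062 in → 1.2 × 1.062 × 0.5 × 58 = 36.97 → r_n = 36.97 kips.
Interior bolts: l_c = 3.5 − 1.125 = 2.375 in → 1.2 × 2.375 × 0.5 × 58 = 82.65 → r_n = 69.6 kips.
R_n = 2 × 36.97 + 6 × 69.6 = 491.5 kips.
Allowable strength R_n/Ω = 491.5 / 2 = 246 kips.

246 kips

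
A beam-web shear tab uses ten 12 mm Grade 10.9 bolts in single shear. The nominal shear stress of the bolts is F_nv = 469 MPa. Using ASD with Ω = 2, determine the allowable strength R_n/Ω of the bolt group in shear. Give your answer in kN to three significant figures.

A_b = π × 12² / 4 = 113.1 mm².
R_n = F_nv · A_b · n · n_s = 469 × 113.1 × 10 × 1 / 1000 = 530.4 kN.
Allowable strength R_n/Ω = 530.4 / 2 = 265 kN.

265 kN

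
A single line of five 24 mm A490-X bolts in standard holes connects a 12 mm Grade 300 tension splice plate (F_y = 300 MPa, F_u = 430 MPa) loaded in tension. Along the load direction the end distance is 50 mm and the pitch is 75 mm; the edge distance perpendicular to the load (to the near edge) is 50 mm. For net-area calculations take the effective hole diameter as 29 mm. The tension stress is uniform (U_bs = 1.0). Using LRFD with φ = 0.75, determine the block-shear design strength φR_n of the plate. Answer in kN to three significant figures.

647 kN

Shear plane L_v = 50 + 4·75 = 350 mm; A_gv = 350 × 12 = 4200 mm².
A_nv = (350 − 4.5·29) × 12 = 2634 mm².
A_nt = (50 − 0.5·29) × 12 = 426 mm².
0.6 F_u A_nv = 679.6 kN; 0.6 F_y A_gv = 756 kN → shear rupture governs the shear term.
R_n = 679.6 + 1.0 × 430 × 426 / 1000 = 862.8 kN.
Design strength φR_n = 0.75 × 862.8 = 647 kN.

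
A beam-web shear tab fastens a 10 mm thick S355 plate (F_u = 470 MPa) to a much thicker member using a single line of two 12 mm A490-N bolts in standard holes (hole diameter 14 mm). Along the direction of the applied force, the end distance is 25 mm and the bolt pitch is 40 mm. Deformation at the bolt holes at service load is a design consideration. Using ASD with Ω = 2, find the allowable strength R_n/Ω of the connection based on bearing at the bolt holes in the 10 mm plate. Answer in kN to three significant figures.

Per bolt r_n = 1.2 l_c t F_u ≤ 2.4 d t F_u; upper limit = 2.4 × 12 × 10 × 470 / 1000 = 135.4 kN.
Edge bolt: l_c = 25 − 14/2 = 18 mm → 1.2 × 18 × 10 × 470 / 1000 = 101.5 → r_n = 101.5 kN.
Interior bolts: l_c = 40 − 14 = 26 mm → 1.2 × 26 × 10 × 470 / 1000 = 146.6 → r_n = 135.4 kN.
R_n = 1 × 101.5 + 1 × 135.4 = 236.9 kN.
Allowable strength R_n/Ω = 236.9 / 2 = 118 kN.

118 kN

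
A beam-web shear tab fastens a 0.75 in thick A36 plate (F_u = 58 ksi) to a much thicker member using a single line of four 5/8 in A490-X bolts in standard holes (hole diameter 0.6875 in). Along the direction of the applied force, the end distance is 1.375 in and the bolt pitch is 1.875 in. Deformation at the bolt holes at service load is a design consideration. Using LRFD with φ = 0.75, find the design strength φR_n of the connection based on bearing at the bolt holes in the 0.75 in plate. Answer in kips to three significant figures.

Per bolt r_n = 1.2 l_c t F_u ≤ 2.4 d t F_u; upper limit = 2.4 × 0.625 × 0.75 × 58 = 65.25 kips.
Edge bolt: l_c = 1.375 − 0.6875/2 = 1.031 in → 1.2 × 1.031 × 0.75 × 58 = 53.83 → r_n = 53.83 kips.
Interior bolts: l_c = 1.875 − 0.6875 = 1.188 in → 1.2 × 1.188 × 0.75 × 58 = 61.99 → r_n = 61.99 kips.
R_n = 1 × 53.83 + 3 × 61.99 = 239.8 kips.
Design strength φR_n = 0.75 × 239.8 = 180 kips.

180 kips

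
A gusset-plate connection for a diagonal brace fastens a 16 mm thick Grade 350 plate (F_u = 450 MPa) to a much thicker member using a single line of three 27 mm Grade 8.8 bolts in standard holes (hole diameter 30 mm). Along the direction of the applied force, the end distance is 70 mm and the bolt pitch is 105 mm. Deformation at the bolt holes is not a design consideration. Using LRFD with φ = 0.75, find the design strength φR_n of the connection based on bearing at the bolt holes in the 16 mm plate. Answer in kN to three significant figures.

Per bolt r_n = 1.5 l_c t F_u ≤ 3.0 d t F_u; upper limit = 3.0 × 27 × 16 × 450 / 1000 = 583.2 kN.
Edge bolt: l_c = 70 − 30/2 = 55 mm → 1.5 × 55 × 16 × 450 / 1000 = 594 → r_n = 583.2 kN.
Interior bolts: l_c = 105 − 30 = 75 mm → 1.5 × 75 × 16 × 450 / 1000 = 810 → r_n = 583.2 kN.
R_n = 1 × 583.2 + 2 × 583.2 = 1750 kN.
Design strength φR_n = 0.75 × 1750 = 1310 kN.

1310 kN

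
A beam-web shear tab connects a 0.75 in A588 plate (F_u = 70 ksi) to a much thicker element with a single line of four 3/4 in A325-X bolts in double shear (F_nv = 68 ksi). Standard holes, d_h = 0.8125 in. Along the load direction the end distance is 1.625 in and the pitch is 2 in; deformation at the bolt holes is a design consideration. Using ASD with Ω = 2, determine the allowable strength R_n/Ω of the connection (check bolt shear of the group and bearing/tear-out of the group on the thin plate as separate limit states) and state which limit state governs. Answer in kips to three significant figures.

120 kips (bolt shear governs)

Bolt shear: A_b = π·0.75²/4 = 0.4418 in²; R_n = 68 × 0.4418 × 4 × 2 = 240.3 kips → 240.3 / 2 = 120 kips.
Bearing (1.2 l_c t F_u ≤ 2.4 d t F_u): upper limit = 2.4·0.75·0.75·70 = 94.5 kips.
  Edge l_c = 1.625 − 0.8125/2 = 1.219 → r_n = 76.78 kips; interior l_c = 2 − 0.8125 = 1.188 → r_n = 74.81 kips.
  R_n,bearing = 1·76.78 + 3·74.81 = 301.2 kips → 301.2 / 2 = 151 kips.
Bolt shear governs: 120 kips.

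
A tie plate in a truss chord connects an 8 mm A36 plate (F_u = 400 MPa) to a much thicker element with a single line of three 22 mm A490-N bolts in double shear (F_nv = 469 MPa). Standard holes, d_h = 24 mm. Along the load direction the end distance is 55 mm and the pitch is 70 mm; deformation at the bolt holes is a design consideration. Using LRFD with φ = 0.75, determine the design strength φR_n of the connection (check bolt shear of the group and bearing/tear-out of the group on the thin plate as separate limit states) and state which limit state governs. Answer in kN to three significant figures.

377 kN (bearing governs)

Bolt shear: A_b = π·22²/4 = 380.1 mm²; R_n = 469 × 380.1 × 3 × 2 / 1000 = 1070 kN → 0.75 × 1070 = 802 kN.
Bearing (1.2 l_c t F_u ≤ 2.4 d t F_u): upper limit = 2.4·22·8·400 / 1000 = 169 kN.
  Edge l_c = 55 − 24/2 = 43 → r_n = 165.1 kN; interior l_c = 70 − 24 = 46 → r_n = 169 kN.
  R_n,bearing = 1·165.1 + 2·169 = 503 kN → 0.75 × 503 = 377 kN.
Bearing governs: 377 kN.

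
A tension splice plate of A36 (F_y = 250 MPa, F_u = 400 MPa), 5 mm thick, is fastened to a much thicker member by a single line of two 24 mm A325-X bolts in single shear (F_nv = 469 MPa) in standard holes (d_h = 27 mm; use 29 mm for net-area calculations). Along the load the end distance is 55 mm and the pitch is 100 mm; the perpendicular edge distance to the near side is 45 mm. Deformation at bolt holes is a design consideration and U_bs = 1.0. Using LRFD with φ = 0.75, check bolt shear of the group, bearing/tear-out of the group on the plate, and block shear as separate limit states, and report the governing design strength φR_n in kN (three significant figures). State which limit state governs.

133 kN (block shear governs)

Bolt shear: A_b = π·24²/4 = 452.4 mm²; R_n = 469 × 452.4 × 2 × 1 / 1000 = 424.3 kN → 0.75 × 424.3 = 318 kN.
Bearing: edge l_c = 41.5, r_n = 99.6 kN; interior l_c = 73, r_n = 115.2 kN; R_n = 99.6 + 1·115.2 = 214.8 kN → 161 kN.
Block shear: A_gv = 775, A_nv = 557.5, A_nt = 152.5 mm²; R_n = min(0.6F_uA_nv, 0.6F_yA_gv) + U_bs·F_u·A_nt = 177.2 kN → 133 kN.
Block shear governs: 133 kN.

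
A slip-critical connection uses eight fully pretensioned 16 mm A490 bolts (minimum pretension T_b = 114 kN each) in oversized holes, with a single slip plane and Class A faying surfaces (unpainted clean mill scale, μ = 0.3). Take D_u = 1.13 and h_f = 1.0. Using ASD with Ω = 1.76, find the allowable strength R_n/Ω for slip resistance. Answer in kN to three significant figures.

R_n = μ · D_u · h_f · T_b · n_s · n_b = 0.3 × 1.13 × 1.0 × 114 × 1 × 8 = 309.2 kN.
Allowable strength R_n/Ω = 309.2 / 1.76 = 176 kN.

176 kN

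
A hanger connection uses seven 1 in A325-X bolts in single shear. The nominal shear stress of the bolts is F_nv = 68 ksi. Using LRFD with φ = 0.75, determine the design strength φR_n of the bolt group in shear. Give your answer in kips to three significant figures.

280 kips

A_b = π × 1² / 4 = 0.7854 in².
R_n = F_nv · A_b · n · n_s = 68 × 0.7854 × 7 × 1 = 373.8 kips.
Design strength φR_n = 0.75 × 373.8 = 280 kips.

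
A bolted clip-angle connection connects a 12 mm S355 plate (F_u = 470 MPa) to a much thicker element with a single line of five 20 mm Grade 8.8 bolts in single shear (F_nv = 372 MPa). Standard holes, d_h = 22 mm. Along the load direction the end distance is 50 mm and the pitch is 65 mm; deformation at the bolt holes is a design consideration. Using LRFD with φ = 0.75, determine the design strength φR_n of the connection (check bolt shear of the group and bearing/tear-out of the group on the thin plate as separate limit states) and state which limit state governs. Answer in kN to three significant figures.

Bolt shear: A_b = π·20²/4 = 314.2 mm²; R_n = 372 × 314.2 × 5 × 1 / 1000 = 584.3 kN → 0.75 × 584.3 = 438 kN.
Bearing (1.2 l_c t F_u ≤ 2.4 d t F_u): upper limit = 2.4·20·12·470 / 1000 = 270.7 kN.
  Edge l_c = 50 − 22/2 = 39 → r_n = 264 kN; interior l_c = 65 − 22 = 43 → r_n = 270.7 kN.
  R_n,bearing = 1·264 + 4·270.7 = 1347 kN → 0.75 × 1347 = 1010 kN.
Bolt shear governs: 438 kN.

438 kN (bolt shear governs)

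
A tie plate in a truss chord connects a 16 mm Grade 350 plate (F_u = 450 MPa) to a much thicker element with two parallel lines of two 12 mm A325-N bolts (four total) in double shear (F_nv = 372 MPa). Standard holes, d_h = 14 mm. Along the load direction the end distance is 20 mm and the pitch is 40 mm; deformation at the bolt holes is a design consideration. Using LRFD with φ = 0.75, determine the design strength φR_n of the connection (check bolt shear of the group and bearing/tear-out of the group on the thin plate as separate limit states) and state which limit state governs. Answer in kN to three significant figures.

Bolt shear: A_b = π·12²/4 = 113.1 mm²; R_n = 372 × 113.1 × 4 × 2 / 1000 = 336.6 kN → 0.75 × 336.6 = 252 kN.
Bearing (1.2 l_c t F_u ≤ 2.4 d t F_u): upper limit = 2.4·12·16·450 / 1000 = 207.4 kN.
  Edge l_c = 20 − 14/2 = 13 → r_n = 112.3 kN; interior l_c = 40 − 14 = 26 → r_n = 207.4 kN.
  R_n,bearing = 2·112.3 + 2·207.4 = 639.4 kN → 0.75 × 639.4 = 480 kN.
Bolt shear governs: 252 kN.

252 kN (bolt shear governs)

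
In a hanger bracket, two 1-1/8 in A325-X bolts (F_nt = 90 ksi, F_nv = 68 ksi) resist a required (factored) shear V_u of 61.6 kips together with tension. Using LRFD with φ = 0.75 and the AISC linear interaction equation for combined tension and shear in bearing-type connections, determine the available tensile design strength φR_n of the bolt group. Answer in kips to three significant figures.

A_b = π·1.125²/4 = 0.994 in²; f_rv = 61.6 / (2 × 0.994) = 30.99 ksi.
F'_nt = 1.3 F_nt − (F_nt / φF_nv) f_rv = 1.3·90 − (90/(0.75·68))·30.99 = 62.32 ksi, capped at F_nt → F'_nt = 62.32 ksi.
R_n = F'_nt · A_b · n = 62.32 × 0.994 × 2 = 123.9 kips.
Design strength φR_n = 0.75 × 123.9 = 92.9 kips.

92.9 kips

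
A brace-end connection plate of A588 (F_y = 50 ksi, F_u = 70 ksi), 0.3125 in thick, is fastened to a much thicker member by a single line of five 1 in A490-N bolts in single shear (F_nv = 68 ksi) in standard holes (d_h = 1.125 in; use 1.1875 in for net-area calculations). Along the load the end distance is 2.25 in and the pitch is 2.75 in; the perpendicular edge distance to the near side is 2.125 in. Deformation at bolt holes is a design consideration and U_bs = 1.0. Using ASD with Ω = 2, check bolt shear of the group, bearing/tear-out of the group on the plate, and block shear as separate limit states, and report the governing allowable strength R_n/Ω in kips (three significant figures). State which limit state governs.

68.6 kips (block shear governs)

Bolt shear: A_b = π·1²/4 = 0.7854 in²; R_n = 68 × 0.7854 × 5 × 1 = 267 kips → 267 / 2 = 134 kips.
Bearing: edge l_c = 1.688, r_n = 44.3 kips; interior l_c = 1.625, r_n = 42.66 kips; R_n = 44.3 + 4·42.66 = 214.9 kips → 107 kips.
Block shear: A_gv = 4.141, A_nv = 2.471, A_nt = 0.4785 in²; R_n = min(0.6F_uA_nv, 0.6F_yA_gv) + U_bs·F_u·A_nt = 137.3 kips → 68.6 kips.
Block shear governs: 68.6 kips.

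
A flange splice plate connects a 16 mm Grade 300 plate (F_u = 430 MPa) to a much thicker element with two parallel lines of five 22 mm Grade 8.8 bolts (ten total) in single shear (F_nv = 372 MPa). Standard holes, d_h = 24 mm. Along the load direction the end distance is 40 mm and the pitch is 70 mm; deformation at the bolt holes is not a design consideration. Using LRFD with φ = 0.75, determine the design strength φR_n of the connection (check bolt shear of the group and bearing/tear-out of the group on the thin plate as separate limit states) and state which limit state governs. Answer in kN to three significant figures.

Bolt shear: A_b = π·22²/4 = 380.1 mm²; R_n = 372 × 380.1 × 10 × 1 / 1000 = 1414 kN → 0.75 × 1414 = 1060 kN.
Bearing (1.5 l_c t F_u ≤ 3.0 d t F_u): upper limit = 3.0·22·16·430 / 1000 = 454.1 kN.
  Edge l_c = 40 − 24/2 = 28 → r_n = 289 kN; interior l_c = 70 − 24 = 46 → r_n = 454.1 kN.
  R_n,bearing = 2·289 + 8·454.1 = 4211 kN → 0.75 × 4211 = 3160 kN.
Bolt shear governs: 1060 kN.

1060 kN (bolt shear governs)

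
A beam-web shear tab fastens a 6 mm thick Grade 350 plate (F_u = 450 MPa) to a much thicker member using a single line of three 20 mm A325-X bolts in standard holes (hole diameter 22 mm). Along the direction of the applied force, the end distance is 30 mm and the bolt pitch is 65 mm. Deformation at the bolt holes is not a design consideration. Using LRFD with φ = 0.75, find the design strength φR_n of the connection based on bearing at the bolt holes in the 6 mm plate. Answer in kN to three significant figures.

301 kN

Per bolt r_n = 1.5 l_c t F_u ≤ 3.0 d t F_u; upper limit = 3.0 × 20 × 6 × 450 / 1000 = 162 kN.
Edge bolt: l_c = 30 − 22/2 = 19 mm → 1.5 × 19 × 6 × 450 / 1000 = 76.95 → r_n = 76.95 kN.
Interior bolts: l_c = 65 − 22 = 43 mm → 1.5 × 43 × 6 × 450 / 1000 = 174.2 → r_n = 162 kN.
R_n = 1 × 76.95 + 2 × 162 = 400.9 kN.
Design strength φR_n = 0.75 × 400.9 = 301 kN.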